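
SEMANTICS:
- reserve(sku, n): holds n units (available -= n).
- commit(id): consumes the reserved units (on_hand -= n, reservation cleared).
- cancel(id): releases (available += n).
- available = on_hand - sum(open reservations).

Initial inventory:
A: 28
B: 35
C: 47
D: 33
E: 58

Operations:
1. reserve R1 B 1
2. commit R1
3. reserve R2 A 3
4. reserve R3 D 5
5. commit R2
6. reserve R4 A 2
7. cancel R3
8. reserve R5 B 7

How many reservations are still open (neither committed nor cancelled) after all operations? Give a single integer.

Step 1: reserve R1 B 1 -> on_hand[A=28 B=35 C=47 D=33 E=58] avail[A=28 B=34 C=47 D=33 E=58] open={R1}
Step 2: commit R1 -> on_hand[A=28 B=34 C=47 D=33 E=58] avail[A=28 B=34 C=47 D=33 E=58] open={}
Step 3: reserve R2 A 3 -> on_hand[A=28 B=34 C=47 D=33 E=58] avail[A=25 B=34 C=47 D=33 E=58] open={R2}
Step 4: reserve R3 D 5 -> on_hand[A=28 B=34 C=47 D=33 E=58] avail[A=25 B=34 C=47 D=28 E=58] open={R2,R3}
Step 5: commit R2 -> on_hand[A=25 B=34 C=47 D=33 E=58] avail[A=25 B=34 C=47 D=28 E=58] open={R3}
Step 6: reserve R4 A 2 -> on_hand[A=25 B=34 C=47 D=33 E=58] avail[A=23 B=34 C=47 D=28 E=58] open={R3,R4}
Step 7: cancel R3 -> on_hand[A=25 B=34 C=47 D=33 E=58] avail[A=23 B=34 C=47 D=33 E=58] open={R4}
Step 8: reserve R5 B 7 -> on_hand[A=25 B=34 C=47 D=33 E=58] avail[A=23 B=27 C=47 D=33 E=58] open={R4,R5}
Open reservations: ['R4', 'R5'] -> 2

Answer: 2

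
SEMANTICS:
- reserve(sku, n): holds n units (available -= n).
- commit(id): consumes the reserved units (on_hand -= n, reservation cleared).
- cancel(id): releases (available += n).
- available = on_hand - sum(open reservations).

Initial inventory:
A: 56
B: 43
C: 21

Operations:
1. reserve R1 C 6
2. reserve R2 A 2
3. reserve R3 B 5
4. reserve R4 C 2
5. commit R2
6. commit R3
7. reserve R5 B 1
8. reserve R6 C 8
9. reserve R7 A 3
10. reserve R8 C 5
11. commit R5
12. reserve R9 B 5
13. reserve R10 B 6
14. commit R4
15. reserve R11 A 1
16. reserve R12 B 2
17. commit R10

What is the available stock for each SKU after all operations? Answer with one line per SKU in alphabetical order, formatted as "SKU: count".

Step 1: reserve R1 C 6 -> on_hand[A=56 B=43 C=21] avail[A=56 B=43 C=15] open={R1}
Step 2: reserve R2 A 2 -> on_hand[A=56 B=43 C=21] avail[A=54 B=43 C=15] open={R1,R2}
Step 3: reserve R3 B 5 -> on_hand[A=56 B=43 C=21] avail[A=54 B=38 C=15] open={R1,R2,R3}
Step 4: reserve R4 C 2 -> on_hand[A=56 B=43 C=21] avail[A=54 B=38 C=13] open={R1,R2,R3,R4}
Step 5: commit R2 -> on_hand[A=54 B=43 C=21] avail[A=54 B=38 C=13] open={R1,R3,R4}
Step 6: commit R3 -> on_hand[A=54 B=38 C=21] avail[A=54 B=38 C=13] open={R1,R4}
Step 7: reserve R5 B 1 -> on_hand[A=54 B=38 C=21] avail[A=54 B=37 C=13] open={R1,R4,R5}
Step 8: reserve R6 C 8 -> on_hand[A=54 B=38 C=21] avail[A=54 B=37 C=5] open={R1,R4,R5,R6}
Step 9: reserve R7 A 3 -> on_hand[A=54 B=38 C=21] avail[A=51 B=37 C=5] open={R1,R4,R5,R6,R7}
Step 10: reserve R8 C 5 -> on_hand[A=54 B=38 C=21] avail[A=51 B=37 C=0] open={R1,R4,R5,R6,R7,R8}
Step 11: commit R5 -> on_hand[A=54 B=37 C=21] avail[A=51 B=37 C=0] open={R1,R4,R6,R7,R8}
Step 12: reserve R9 B 5 -> on_hand[A=54 B=37 C=21] avail[A=51 B=32 C=0] open={R1,R4,R6,R7,R8,R9}
Step 13: reserve R10 B 6 -> on_hand[A=54 B=37 C=21] avail[A=51 B=26 C=0] open={R1,R10,R4,R6,R7,R8,R9}
Step 14: commit R4 -> on_hand[A=54 B=37 C=19] avail[A=51 B=26 C=0] open={R1,R10,R6,R7,R8,R9}
Step 15: reserve R11 A 1 -> on_hand[A=54 B=37 C=19] avail[A=50 B=26 C=0] open={R1,R10,R11,R6,R7,R8,R9}
Step 16: reserve R12 B 2 -> on_hand[A=54 B=37 C=19] avail[A=50 B=24 C=0] open={R1,R10,R11,R12,R6,R7,R8,R9}
Step 17: commit R10 -> on_hand[A=54 B=31 C=19] avail[A=50 B=24 C=0] open={R1,R11,R12,R6,R7,R8,R9}

Answer: A: 50
B: 24
C: 0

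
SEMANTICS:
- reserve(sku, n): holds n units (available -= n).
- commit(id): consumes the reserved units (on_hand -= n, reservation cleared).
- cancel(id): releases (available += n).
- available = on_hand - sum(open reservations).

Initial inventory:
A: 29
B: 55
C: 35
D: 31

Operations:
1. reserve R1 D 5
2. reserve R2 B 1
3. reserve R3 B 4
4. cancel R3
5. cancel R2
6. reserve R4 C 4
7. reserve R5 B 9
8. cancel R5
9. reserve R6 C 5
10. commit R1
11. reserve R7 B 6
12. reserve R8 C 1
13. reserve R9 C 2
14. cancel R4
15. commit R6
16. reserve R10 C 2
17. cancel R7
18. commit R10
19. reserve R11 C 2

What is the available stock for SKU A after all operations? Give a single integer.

Answer: 29

Derivation:
Step 1: reserve R1 D 5 -> on_hand[A=29 B=55 C=35 D=31] avail[A=29 B=55 C=35 D=26] open={R1}
Step 2: reserve R2 B 1 -> on_hand[A=29 B=55 C=35 D=31] avail[A=29 B=54 C=35 D=26] open={R1,R2}
Step 3: reserve R3 B 4 -> on_hand[A=29 B=55 C=35 D=31] avail[A=29 B=50 C=35 D=26] open={R1,R2,R3}
Step 4: cancel R3 -> on_hand[A=29 B=55 C=35 D=31] avail[A=29 B=54 C=35 D=26] open={R1,R2}
Step 5: cancel R2 -> on_hand[A=29 B=55 C=35 D=31] avail[A=29 B=55 C=35 D=26] open={R1}
Step 6: reserve R4 C 4 -> on_hand[A=29 B=55 C=35 D=31] avail[A=29 B=55 C=31 D=26] open={R1,R4}
Step 7: reserve R5 B 9 -> on_hand[A=29 B=55 C=35 D=31] avail[A=29 B=46 C=31 D=26] open={R1,R4,R5}
Step 8: cancel R5 -> on_hand[A=29 B=55 C=35 D=31] avail[A=29 B=55 C=31 D=26] open={R1,R4}
Step 9: reserve R6 C 5 -> on_hand[A=29 B=55 C=35 D=31] avail[A=29 B=55 C=26 D=26] open={R1,R4,R6}
Step 10: commit R1 -> on_hand[A=29 B=55 C=35 D=26] avail[A=29 B=55 C=26 D=26] open={R4,R6}
Step 11: reserve R7 B 6 -> on_hand[A=29 B=55 C=35 D=26] avail[A=29 B=49 C=26 D=26] open={R4,R6,R7}
Step 12: reserve R8 C 1 -> on_hand[A=29 B=55 C=35 D=26] avail[A=29 B=49 C=25 D=26] open={R4,R6,R7,R8}
Step 13: reserve R9 C 2 -> on_hand[A=29 B=55 C=35 D=26] avail[A=29 B=49 C=23 D=26] open={R4,R6,R7,R8,R9}
Step 14: cancel R4 -> on_hand[A=29 B=55 C=35 D=26] avail[A=29 B=49 C=27 D=26] open={R6,R7,R8,R9}
Step 15: commit R6 -> on_hand[A=29 B=55 C=30 D=26] avail[A=29 B=49 C=27 D=26] open={R7,R8,R9}
Step 16: reserve R10 C 2 -> on_hand[A=29 B=55 C=30 D=26] avail[A=29 B=49 C=25 D=26] open={R10,R7,R8,R9}
Step 17: cancel R7 -> on_hand[A=29 B=55 C=30 D=26] avail[A=29 B=55 C=25 D=26] open={R10,R8,R9}
Step 18: commit R10 -> on_hand[A=29 B=55 C=28 D=26] avail[A=29 B=55 C=25 D=26] open={R8,R9}
Step 19: reserve R11 C 2 -> on_hand[A=29 B=55 C=28 D=26] avail[A=29 B=55 C=23 D=26] open={R11,R8,R9}
Final available[A] = 29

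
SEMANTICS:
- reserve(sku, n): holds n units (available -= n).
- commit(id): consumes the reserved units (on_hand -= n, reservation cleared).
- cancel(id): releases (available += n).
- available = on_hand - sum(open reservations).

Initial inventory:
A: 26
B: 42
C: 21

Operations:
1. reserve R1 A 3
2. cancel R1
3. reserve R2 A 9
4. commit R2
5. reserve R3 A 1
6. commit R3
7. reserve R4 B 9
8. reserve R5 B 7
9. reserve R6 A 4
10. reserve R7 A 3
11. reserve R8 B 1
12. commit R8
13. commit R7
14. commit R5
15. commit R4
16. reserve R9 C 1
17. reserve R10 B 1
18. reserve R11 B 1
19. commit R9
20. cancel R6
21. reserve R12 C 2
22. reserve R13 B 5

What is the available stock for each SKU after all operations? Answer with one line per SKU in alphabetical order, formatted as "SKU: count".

Step 1: reserve R1 A 3 -> on_hand[A=26 B=42 C=21] avail[A=23 B=42 C=21] open={R1}
Step 2: cancel R1 -> on_hand[A=26 B=42 C=21] avail[A=26 B=42 C=21] open={}
Step 3: reserve R2 A 9 -> on_hand[A=26 B=42 C=21] avail[A=17 B=42 C=21] open={R2}
Step 4: commit R2 -> on_hand[A=17 B=42 C=21] avail[A=17 B=42 C=21] open={}
Step 5: reserve R3 A 1 -> on_hand[A=17 B=42 C=21] avail[A=16 B=42 C=21] open={R3}
Step 6: commit R3 -> on_hand[A=16 B=42 C=21] avail[A=16 B=42 C=21] open={}
Step 7: reserve R4 B 9 -> on_hand[A=16 B=42 C=21] avail[A=16 B=33 C=21] open={R4}
Step 8: reserve R5 B 7 -> on_hand[A=16 B=42 C=21] avail[A=16 B=26 C=21] open={R4,R5}
Step 9: reserve R6 A 4 -> on_hand[A=16 B=42 C=21] avail[A=12 B=26 C=21] open={R4,R5,R6}
Step 10: reserve R7 A 3 -> on_hand[A=16 B=42 C=21] avail[A=9 B=26 C=21] open={R4,R5,R6,R7}
Step 11: reserve R8 B 1 -> on_hand[A=16 B=42 C=21] avail[A=9 B=25 C=21] open={R4,R5,R6,R7,R8}
Step 12: commit R8 -> on_hand[A=16 B=41 C=21] avail[A=9 B=25 C=21] open={R4,R5,R6,R7}
Step 13: commit R7 -> on_hand[A=13 B=41 C=21] avail[A=9 B=25 C=21] open={R4,R5,R6}
Step 14: commit R5 -> on_hand[A=13 B=34 C=21] avail[A=9 B=25 C=21] open={R4,R6}
Step 15: commit R4 -> on_hand[A=13 B=25 C=21] avail[A=9 B=25 C=21] open={R6}
Step 16: reserve R9 C 1 -> on_hand[A=13 B=25 C=21] avail[A=9 B=25 C=20] open={R6,R9}
Step 17: reserve R10 B 1 -> on_hand[A=13 B=25 C=21] avail[A=9 B=24 C=20] open={R10,R6,R9}
Step 18: reserve R11 B 1 -> on_hand[A=13 B=25 C=21] avail[A=9 B=23 C=20] open={R10,R11,R6,R9}
Step 19: commit R9 -> on_hand[A=13 B=25 C=20] avail[A=9 B=23 C=20] open={R10,R11,R6}
Step 20: cancel R6 -> on_hand[A=13 B=25 C=20] avail[A=13 B=23 C=20] open={R10,R11}
Step 21: reserve R12 C 2 -> on_hand[A=13 B=25 C=20] avail[A=13 B=23 C=18] open={R10,R11,R12}
Step 22: reserve R13 B 5 -> on_hand[A=13 B=25 C=20] avail[A=13 B=18 C=18] open={R10,R11,R12,R13}

Answer: A: 13
B: 18
C: 18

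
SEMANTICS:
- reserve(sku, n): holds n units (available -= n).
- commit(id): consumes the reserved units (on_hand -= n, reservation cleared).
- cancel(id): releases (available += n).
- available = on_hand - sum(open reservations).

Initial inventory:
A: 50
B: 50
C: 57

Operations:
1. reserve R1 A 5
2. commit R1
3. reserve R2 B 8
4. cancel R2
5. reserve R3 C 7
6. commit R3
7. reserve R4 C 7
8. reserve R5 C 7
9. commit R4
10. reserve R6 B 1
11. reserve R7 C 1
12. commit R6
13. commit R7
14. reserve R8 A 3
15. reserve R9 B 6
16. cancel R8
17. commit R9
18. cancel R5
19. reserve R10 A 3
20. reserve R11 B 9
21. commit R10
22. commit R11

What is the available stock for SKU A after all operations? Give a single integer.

Answer: 42

Derivation:
Step 1: reserve R1 A 5 -> on_hand[A=50 B=50 C=57] avail[A=45 B=50 C=57] open={R1}
Step 2: commit R1 -> on_hand[A=45 B=50 C=57] avail[A=45 B=50 C=57] open={}
Step 3: reserve R2 B 8 -> on_hand[A=45 B=50 C=57] avail[A=45 B=42 C=57] open={R2}
Step 4: cancel R2 -> on_hand[A=45 B=50 C=57] avail[A=45 B=50 C=57] open={}
Step 5: reserve R3 C 7 -> on_hand[A=45 B=50 C=57] avail[A=45 B=50 C=50] open={R3}
Step 6: commit R3 -> on_hand[A=45 B=50 C=50] avail[A=45 B=50 C=50] open={}
Step 7: reserve R4 C 7 -> on_hand[A=45 B=50 C=50] avail[A=45 B=50 C=43] open={R4}
Step 8: reserve R5 C 7 -> on_hand[A=45 B=50 C=50] avail[A=45 B=50 C=36] open={R4,R5}
Step 9: commit R4 -> on_hand[A=45 B=50 C=43] avail[A=45 B=50 C=36] open={R5}
Step 10: reserve R6 B 1 -> on_hand[A=45 B=50 C=43] avail[A=45 B=49 C=36] open={R5,R6}
Step 11: reserve R7 C 1 -> on_hand[A=45 B=50 C=43] avail[A=45 B=49 C=35] open={R5,R6,R7}
Step 12: commit R6 -> on_hand[A=45 B=49 C=43] avail[A=45 B=49 C=35] open={R5,R7}
Step 13: commit R7 -> on_hand[A=45 B=49 C=42] avail[A=45 B=49 C=35] open={R5}
Step 14: reserve R8 A 3 -> on_hand[A=45 B=49 C=42] avail[A=42 B=49 C=35] open={R5,R8}
Step 15: reserve R9 B 6 -> on_hand[A=45 B=49 C=42] avail[A=42 B=43 C=35] open={R5,R8,R9}
Step 16: cancel R8 -> on_hand[A=45 B=49 C=42] avail[A=45 B=43 C=35] open={R5,R9}
Step 17: commit R9 -> on_hand[A=45 B=43 C=42] avail[A=45 B=43 C=35] open={R5}
Step 18: cancel R5 -> on_hand[A=45 B=43 C=42] avail[A=45 B=43 C=42] open={}
Step 19: reserve R10 A 3 -> on_hand[A=45 B=43 C=42] avail[A=42 B=43 C=42] open={R10}
Step 20: reserve R11 B 9 -> on_hand[A=45 B=43 C=42] avail[A=42 B=34 C=42] open={R10,R11}
Step 21: commit R10 -> on_hand[A=42 B=43 C=42] avail[A=42 B=34 C=42] open={R11}
Step 22: commit R11 -> on_hand[A=42 B=34 C=42] avail[A=42 B=34 C=42] open={}
Final available[A] = 42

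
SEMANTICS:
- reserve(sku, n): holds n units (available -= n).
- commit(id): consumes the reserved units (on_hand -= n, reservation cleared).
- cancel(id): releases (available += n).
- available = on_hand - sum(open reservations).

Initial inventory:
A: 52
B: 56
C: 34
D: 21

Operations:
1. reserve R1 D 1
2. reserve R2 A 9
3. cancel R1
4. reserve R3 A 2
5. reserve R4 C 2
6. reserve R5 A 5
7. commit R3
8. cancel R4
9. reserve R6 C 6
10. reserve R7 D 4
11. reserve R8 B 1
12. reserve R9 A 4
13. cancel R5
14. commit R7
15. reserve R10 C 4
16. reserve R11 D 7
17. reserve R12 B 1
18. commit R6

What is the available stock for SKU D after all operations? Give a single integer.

Answer: 10

Derivation:
Step 1: reserve R1 D 1 -> on_hand[A=52 B=56 C=34 D=21] avail[A=52 B=56 C=34 D=20] open={R1}
Step 2: reserve R2 A 9 -> on_hand[A=52 B=56 C=34 D=21] avail[A=43 B=56 C=34 D=20] open={R1,R2}
Step 3: cancel R1 -> on_hand[A=52 B=56 C=34 D=21] avail[A=43 B=56 C=34 D=21] open={R2}
Step 4: reserve R3 A 2 -> on_hand[A=52 B=56 C=34 D=21] avail[A=41 B=56 C=34 D=21] open={R2,R3}
Step 5: reserve R4 C 2 -> on_hand[A=52 B=56 C=34 D=21] avail[A=41 B=56 C=32 D=21] open={R2,R3,R4}
Step 6: reserve R5 A 5 -> on_hand[A=52 B=56 C=34 D=21] avail[A=36 B=56 C=32 D=21] open={R2,R3,R4,R5}
Step 7: commit R3 -> on_hand[A=50 B=56 C=34 D=21] avail[A=36 B=56 C=32 D=21] open={R2,R4,R5}
Step 8: cancel R4 -> on_hand[A=50 B=56 C=34 D=21] avail[A=36 B=56 C=34 D=21] open={R2,R5}
Step 9: reserve R6 C 6 -> on_hand[A=50 B=56 C=34 D=21] avail[A=36 B=56 C=28 D=21] open={R2,R5,R6}
Step 10: reserve R7 D 4 -> on_hand[A=50 B=56 C=34 D=21] avail[A=36 B=56 C=28 D=17] open={R2,R5,R6,R7}
Step 11: reserve R8 B 1 -> on_hand[A=50 B=56 C=34 D=21] avail[A=36 B=55 C=28 D=17] open={R2,R5,R6,R7,R8}
Step 12: reserve R9 A 4 -> on_hand[A=50 B=56 C=34 D=21] avail[A=32 B=55 C=28 D=17] open={R2,R5,R6,R7,R8,R9}
Step 13: cancel R5 -> on_hand[A=50 B=56 C=34 D=21] avail[A=37 B=55 C=28 D=17] open={R2,R6,R7,R8,R9}
Step 14: commit R7 -> on_hand[A=50 B=56 C=34 D=17] avail[A=37 B=55 C=28 D=17] open={R2,R6,R8,R9}
Step 15: reserve R10 C 4 -> on_hand[A=50 B=56 C=34 D=17] avail[A=37 B=55 C=24 D=17] open={R10,R2,R6,R8,R9}
Step 16: reserve R11 D 7 -> on_hand[A=50 B=56 C=34 D=17] avail[A=37 B=55 C=24 D=10] open={R10,R11,R2,R6,R8,R9}
Step 17: reserve R12 B 1 -> on_hand[A=50 B=56 C=34 D=17] avail[A=37 B=54 C=24 D=10] open={R10,R11,R12,R2,R6,R8,R9}
Step 18: commit R6 -> on_hand[A=50 B=56 C=28 D=17] avail[A=37 B=54 C=24 D=10] open={R10,R11,R12,R2,R8,R9}
Final available[D] = 10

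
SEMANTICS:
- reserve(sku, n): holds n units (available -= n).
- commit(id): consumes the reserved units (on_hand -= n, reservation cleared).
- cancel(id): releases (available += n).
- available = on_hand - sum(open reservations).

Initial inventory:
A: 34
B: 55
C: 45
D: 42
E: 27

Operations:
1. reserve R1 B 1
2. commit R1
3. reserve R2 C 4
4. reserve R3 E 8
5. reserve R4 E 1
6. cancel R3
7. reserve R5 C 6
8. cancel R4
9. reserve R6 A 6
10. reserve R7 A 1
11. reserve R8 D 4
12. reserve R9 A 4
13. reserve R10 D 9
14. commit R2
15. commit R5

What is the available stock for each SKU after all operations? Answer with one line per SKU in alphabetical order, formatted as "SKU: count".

Step 1: reserve R1 B 1 -> on_hand[A=34 B=55 C=45 D=42 E=27] avail[A=34 B=54 C=45 D=42 E=27] open={R1}
Step 2: commit R1 -> on_hand[A=34 B=54 C=45 D=42 E=27] avail[A=34 B=54 C=45 D=42 E=27] open={}
Step 3: reserve R2 C 4 -> on_hand[A=34 B=54 C=45 D=42 E=27] avail[A=34 B=54 C=41 D=42 E=27] open={R2}
Step 4: reserve R3 E 8 -> on_hand[A=34 B=54 C=45 D=42 E=27] avail[A=34 B=54 C=41 D=42 E=19] open={R2,R3}
Step 5: reserve R4 E 1 -> on_hand[A=34 B=54 C=45 D=42 E=27] avail[A=34 B=54 C=41 D=42 E=18] open={R2,R3,R4}
Step 6: cancel R3 -> on_hand[A=34 B=54 C=45 D=42 E=27] avail[A=34 B=54 C=41 D=42 E=26] open={R2,R4}
Step 7: reserve R5 C 6 -> on_hand[A=34 B=54 C=45 D=42 E=27] avail[A=34 B=54 C=35 D=42 E=26] open={R2,R4,R5}
Step 8: cancel R4 -> on_hand[A=34 B=54 C=45 D=42 E=27] avail[A=34 B=54 C=35 D=42 E=27] open={R2,R5}
Step 9: reserve R6 A 6 -> on_hand[A=34 B=54 C=45 D=42 E=27] avail[A=28 B=54 C=35 D=42 E=27] open={R2,R5,R6}
Step 10: reserve R7 A 1 -> on_hand[A=34 B=54 C=45 D=42 E=27] avail[A=27 B=54 C=35 D=42 E=27] open={R2,R5,R6,R7}
Step 11: reserve R8 D 4 -> on_hand[A=34 B=54 C=45 D=42 E=27] avail[A=27 B=54 C=35 D=38 E=27] open={R2,R5,R6,R7,R8}
Step 12: reserve R9 A 4 -> on_hand[A=34 B=54 C=45 D=42 E=27] avail[A=23 B=54 C=35 D=38 E=27] open={R2,R5,R6,R7,R8,R9}
Step 13: reserve R10 D 9 -> on_hand[A=34 B=54 C=45 D=42 E=27] avail[A=23 B=54 C=35 D=29 E=27] open={R10,R2,R5,R6,R7,R8,R9}
Step 14: commit R2 -> on_hand[A=34 B=54 C=41 D=42 E=27] avail[A=23 B=54 C=35 D=29 E=27] open={R10,R5,R6,R7,R8,R9}
Step 15: commit R5 -> on_hand[A=34 B=54 C=35 D=42 E=27] avail[A=23 B=54 C=35 D=29 E=27] open={R10,R6,R7,R8,R9}

Answer: A: 23
B: 54
C: 35
D: 29
E: 27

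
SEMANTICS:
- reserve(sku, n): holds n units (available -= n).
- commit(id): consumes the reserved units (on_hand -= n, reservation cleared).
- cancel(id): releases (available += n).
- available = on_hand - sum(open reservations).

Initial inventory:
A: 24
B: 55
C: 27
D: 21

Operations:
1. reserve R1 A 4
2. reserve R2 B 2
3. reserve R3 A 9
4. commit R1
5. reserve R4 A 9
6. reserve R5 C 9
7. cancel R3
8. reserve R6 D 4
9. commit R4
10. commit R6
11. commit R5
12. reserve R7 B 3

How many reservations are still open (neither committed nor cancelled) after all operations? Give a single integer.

Step 1: reserve R1 A 4 -> on_hand[A=24 B=55 C=27 D=21] avail[A=20 B=55 C=27 D=21] open={R1}
Step 2: reserve R2 B 2 -> on_hand[A=24 B=55 C=27 D=21] avail[A=20 B=53 C=27 D=21] open={R1,R2}
Step 3: reserve R3 A 9 -> on_hand[A=24 B=55 C=27 D=21] avail[A=11 B=53 C=27 D=21] open={R1,R2,R3}
Step 4: commit R1 -> on_hand[A=20 B=55 C=27 D=21] avail[A=11 B=53 C=27 D=21] open={R2,R3}
Step 5: reserve R4 A 9 -> on_hand[A=20 B=55 C=27 D=21] avail[A=2 B=53 C=27 D=21] open={R2,R3,R4}
Step 6: reserve R5 C 9 -> on_hand[A=20 B=55 C=27 D=21] avail[A=2 B=53 C=18 D=21] open={R2,R3,R4,R5}
Step 7: cancel R3 -> on_hand[A=20 B=55 C=27 D=21] avail[A=11 B=53 C=18 D=21] open={R2,R4,R5}
Step 8: reserve R6 D 4 -> on_hand[A=20 B=55 C=27 D=21] avail[A=11 B=53 C=18 D=17] open={R2,R4,R5,R6}
Step 9: commit R4 -> on_hand[A=11 B=55 C=27 D=21] avail[A=11 B=53 C=18 D=17] open={R2,R5,R6}
Step 10: commit R6 -> on_hand[A=11 B=55 C=27 D=17] avail[A=11 B=53 C=18 D=17] open={R2,R5}
Step 11: commit R5 -> on_hand[A=11 B=55 C=18 D=17] avail[A=11 B=53 C=18 D=17] open={R2}
Step 12: reserve R7 B 3 -> on_hand[A=11 B=55 C=18 D=17] avail[A=11 B=50 C=18 D=17] open={R2,R7}
Open reservations: ['R2', 'R7'] -> 2

Answer: 2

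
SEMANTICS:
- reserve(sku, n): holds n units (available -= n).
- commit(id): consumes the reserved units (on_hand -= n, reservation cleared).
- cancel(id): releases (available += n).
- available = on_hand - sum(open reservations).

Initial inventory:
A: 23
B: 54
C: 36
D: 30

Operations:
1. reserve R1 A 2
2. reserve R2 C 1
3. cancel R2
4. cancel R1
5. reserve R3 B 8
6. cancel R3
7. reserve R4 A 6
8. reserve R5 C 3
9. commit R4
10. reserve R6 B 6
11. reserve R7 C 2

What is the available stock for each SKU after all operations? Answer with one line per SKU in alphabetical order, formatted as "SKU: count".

Answer: A: 17
B: 48
C: 31
D: 30

Derivation:
Step 1: reserve R1 A 2 -> on_hand[A=23 B=54 C=36 D=30] avail[A=21 B=54 C=36 D=30] open={R1}
Step 2: reserve R2 C 1 -> on_hand[A=23 B=54 C=36 D=30] avail[A=21 B=54 C=35 D=30] open={R1,R2}
Step 3: cancel R2 -> on_hand[A=23 B=54 C=36 D=30] avail[A=21 B=54 C=36 D=30] open={R1}
Step 4: cancel R1 -> on_hand[A=23 B=54 C=36 D=30] avail[A=23 B=54 C=36 D=30] open={}
Step 5: reserve R3 B 8 -> on_hand[A=23 B=54 C=36 D=30] avail[A=23 B=46 C=36 D=30] open={R3}
Step 6: cancel R3 -> on_hand[A=23 B=54 C=36 D=30] avail[A=23 B=54 C=36 D=30] open={}
Step 7: reserve R4 A 6 -> on_hand[A=23 B=54 C=36 D=30] avail[A=17 B=54 C=36 D=30] open={R4}
Step 8: reserve R5 C 3 -> on_hand[A=23 B=54 C=36 D=30] avail[A=17 B=54 C=33 D=30] open={R4,R5}
Step 9: commit R4 -> on_hand[A=17 B=54 C=36 D=30] avail[A=17 B=54 C=33 D=30] open={R5}
Step 10: reserve R6 B 6 -> on_hand[A=17 B=54 C=36 D=30] avail[A=17 B=48 C=33 D=30] open={R5,R6}
Step 11: reserve R7 C 2 -> on_hand[A=17 B=54 C=36 D=30] avail[A=17 B=48 C=31 D=30] open={R5,R6,R7}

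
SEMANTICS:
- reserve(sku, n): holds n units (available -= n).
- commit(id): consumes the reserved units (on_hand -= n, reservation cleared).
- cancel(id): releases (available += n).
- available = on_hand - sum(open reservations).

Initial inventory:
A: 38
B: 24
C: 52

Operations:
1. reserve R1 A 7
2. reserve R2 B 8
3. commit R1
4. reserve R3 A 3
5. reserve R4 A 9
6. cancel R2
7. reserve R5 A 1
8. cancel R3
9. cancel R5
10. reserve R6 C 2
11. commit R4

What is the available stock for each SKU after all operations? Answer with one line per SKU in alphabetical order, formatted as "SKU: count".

Step 1: reserve R1 A 7 -> on_hand[A=38 B=24 C=52] avail[A=31 B=24 C=52] open={R1}
Step 2: reserve R2 B 8 -> on_hand[A=38 B=24 C=52] avail[A=31 B=16 C=52] open={R1,R2}
Step 3: commit R1 -> on_hand[A=31 B=24 C=52] avail[A=31 B=16 C=52] open={R2}
Step 4: reserve R3 A 3 -> on_hand[A=31 B=24 C=52] avail[A=28 B=16 C=52] open={R2,R3}
Step 5: reserve R4 A 9 -> on_hand[A=31 B=24 C=52] avail[A=19 B=16 C=52] open={R2,R3,R4}
Step 6: cancel R2 -> on_hand[A=31 B=24 C=52] avail[A=19 B=24 C=52] open={R3,R4}
Step 7: reserve R5 A 1 -> on_hand[A=31 B=24 C=52] avail[A=18 B=24 C=52] open={R3,R4,R5}
Step 8: cancel R3 -> on_hand[A=31 B=24 C=52] avail[A=21 B=24 C=52] open={R4,R5}
Step 9: cancel R5 -> on_hand[A=31 B=24 C=52] avail[A=22 B=24 C=52] open={R4}
Step 10: reserve R6 C 2 -> on_hand[A=31 B=24 C=52] avail[A=22 B=24 C=50] open={R4,R6}
Step 11: commit R4 -> on_hand[A=22 B=24 C=52] avail[A=22 B=24 C=50] open={R6}

Answer: A: 22
B: 24
C: 50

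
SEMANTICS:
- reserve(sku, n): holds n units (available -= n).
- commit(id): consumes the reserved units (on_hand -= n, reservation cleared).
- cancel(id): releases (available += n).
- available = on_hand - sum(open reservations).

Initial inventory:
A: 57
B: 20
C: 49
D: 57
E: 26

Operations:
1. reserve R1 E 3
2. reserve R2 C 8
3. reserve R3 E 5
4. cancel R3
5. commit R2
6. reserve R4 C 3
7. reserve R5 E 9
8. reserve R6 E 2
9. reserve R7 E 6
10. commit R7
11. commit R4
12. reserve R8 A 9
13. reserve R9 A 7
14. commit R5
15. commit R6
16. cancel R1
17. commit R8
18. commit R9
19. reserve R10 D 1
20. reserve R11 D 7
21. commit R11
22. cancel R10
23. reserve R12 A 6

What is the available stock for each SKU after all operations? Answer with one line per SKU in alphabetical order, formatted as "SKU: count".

Answer: A: 35
B: 20
C: 38
D: 50
E: 9

Derivation:
Step 1: reserve R1 E 3 -> on_hand[A=57 B=20 C=49 D=57 E=26] avail[A=57 B=20 C=49 D=57 E=23] open={R1}
Step 2: reserve R2 C 8 -> on_hand[A=57 B=20 C=49 D=57 E=26] avail[A=57 B=20 C=41 D=57 E=23] open={R1,R2}
Step 3: reserve R3 E 5 -> on_hand[A=57 B=20 C=49 D=57 E=26] avail[A=57 B=20 C=41 D=57 E=18] open={R1,R2,R3}
Step 4: cancel R3 -> on_hand[A=57 B=20 C=49 D=57 E=26] avail[A=57 B=20 C=41 D=57 E=23] open={R1,R2}
Step 5: commit R2 -> on_hand[A=57 B=20 C=41 D=57 E=26] avail[A=57 B=20 C=41 D=57 E=23] open={R1}
Step 6: reserve R4 C 3 -> on_hand[A=57 B=20 C=41 D=57 E=26] avail[A=57 B=20 C=38 D=57 E=23] open={R1,R4}
Step 7: reserve R5 E 9 -> on_hand[A=57 B=20 C=41 D=57 E=26] avail[A=57 B=20 C=38 D=57 E=14] open={R1,R4,R5}
Step 8: reserve R6 E 2 -> on_hand[A=57 B=20 C=41 D=57 E=26] avail[A=57 B=20 C=38 D=57 E=12] open={R1,R4,R5,R6}
Step 9: reserve R7 E 6 -> on_hand[A=57 B=20 C=41 D=57 E=26] avail[A=57 B=20 C=38 D=57 E=6] open={R1,R4,R5,R6,R7}
Step 10: commit R7 -> on_hand[A=57 B=20 C=41 D=57 E=20] avail[A=57 B=20 C=38 D=57 E=6] open={R1,R4,R5,R6}
Step 11: commit R4 -> on_hand[A=57 B=20 C=38 D=57 E=20] avail[A=57 B=20 C=38 D=57 E=6] open={R1,R5,R6}
Step 12: reserve R8 A 9 -> on_hand[A=57 B=20 C=38 D=57 E=20] avail[A=48 B=20 C=38 D=57 E=6] open={R1,R5,R6,R8}
Step 13: reserve R9 A 7 -> on_hand[A=57 B=20 C=38 D=57 E=20] avail[A=41 B=20 C=38 D=57 E=6] open={R1,R5,R6,R8,R9}
Step 14: commit R5 -> on_hand[A=57 B=20 C=38 D=57 E=11] avail[A=41 B=20 C=38 D=57 E=6] open={R1,R6,R8,R9}
Step 15: commit R6 -> on_hand[A=57 B=20 C=38 D=57 E=9] avail[A=41 B=20 C=38 D=57 E=6] open={R1,R8,R9}
Step 16: cancel R1 -> on_hand[A=57 B=20 C=38 D=57 E=9] avail[A=41 B=20 C=38 D=57 E=9] open={R8,R9}
Step 17: commit R8 -> on_hand[A=48 B=20 C=38 D=57 E=9] avail[A=41 B=20 C=38 D=57 E=9] open={R9}
Step 18: commit R9 -> on_hand[A=41 B=20 C=38 D=57 E=9] avail[A=41 B=20 C=38 D=57 E=9] open={}
Step 19: reserve R10 D 1 -> on_hand[A=41 B=20 C=38 D=57 E=9] avail[A=41 B=20 C=38 D=56 E=9] open={R10}
Step 20: reserve R11 D 7 -> on_hand[A=41 B=20 C=38 D=57 E=9] avail[A=41 B=20 C=38 D=49 E=9] open={R10,R11}
Step 21: commit R11 -> on_hand[A=41 B=20 C=38 D=50 E=9] avail[A=41 B=20 C=38 D=49 E=9] open={R10}
Step 22: cancel R10 -> on_hand[A=41 B=20 C=38 D=50 E=9] avail[A=41 B=20 C=38 D=50 E=9] open={}
Step 23: reserve R12 A 6 -> on_hand[A=41 B=20 C=38 D=50 E=9] avail[A=35 B=20 C=38 D=50 E=9] open={R12}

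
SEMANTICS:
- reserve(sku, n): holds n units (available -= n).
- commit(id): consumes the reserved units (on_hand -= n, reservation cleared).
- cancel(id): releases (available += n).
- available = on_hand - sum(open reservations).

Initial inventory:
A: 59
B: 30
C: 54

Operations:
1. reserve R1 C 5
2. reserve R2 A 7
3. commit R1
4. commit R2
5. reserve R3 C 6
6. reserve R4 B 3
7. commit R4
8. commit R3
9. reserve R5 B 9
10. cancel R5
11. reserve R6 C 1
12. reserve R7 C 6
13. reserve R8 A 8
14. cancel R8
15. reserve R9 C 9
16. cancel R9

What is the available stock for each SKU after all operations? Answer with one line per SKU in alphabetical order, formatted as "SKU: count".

Answer: A: 52
B: 27
C: 36

Derivation:
Step 1: reserve R1 C 5 -> on_hand[A=59 B=30 C=54] avail[A=59 B=30 C=49] open={R1}
Step 2: reserve R2 A 7 -> on_hand[A=59 B=30 C=54] avail[A=52 B=30 C=49] open={R1,R2}
Step 3: commit R1 -> on_hand[A=59 B=30 C=49] avail[A=52 B=30 C=49] open={R2}
Step 4: commit R2 -> on_hand[A=52 B=30 C=49] avail[A=52 B=30 C=49] open={}
Step 5: reserve R3 C 6 -> on_hand[A=52 B=30 C=49] avail[A=52 B=30 C=43] open={R3}
Step 6: reserve R4 B 3 -> on_hand[A=52 B=30 C=49] avail[A=52 B=27 C=43] open={R3,R4}
Step 7: commit R4 -> on_hand[A=52 B=27 C=49] avail[A=52 B=27 C=43] open={R3}
Step 8: commit R3 -> on_hand[A=52 B=27 C=43] avail[A=52 B=27 C=43] open={}
Step 9: reserve R5 B 9 -> on_hand[A=52 B=27 C=43] avail[A=52 B=18 C=43] open={R5}
Step 10: cancel R5 -> on_hand[A=52 B=27 C=43] avail[A=52 B=27 C=43] open={}
Step 11: reserve R6 C 1 -> on_hand[A=52 B=27 C=43] avail[A=52 B=27 C=42] open={R6}
Step 12: reserve R7 C 6 -> on_hand[A=52 B=27 C=43] avail[A=52 B=27 C=36] open={R6,R7}
Step 13: reserve R8 A 8 -> on_hand[A=52 B=27 C=43] avail[A=44 B=27 C=36] open={R6,R7,R8}
Step 14: cancel R8 -> on_hand[A=52 B=27 C=43] avail[A=52 B=27 C=36] open={R6,R7}
Step 15: reserve R9 C 9 -> on_hand[A=52 B=27 C=43] avail[A=52 B=27 C=27] open={R6,R7,R9}
Step 16: cancel R9 -> on_hand[A=52 B=27 C=43] avail[A=52 B=27 C=36] open={R6,R7}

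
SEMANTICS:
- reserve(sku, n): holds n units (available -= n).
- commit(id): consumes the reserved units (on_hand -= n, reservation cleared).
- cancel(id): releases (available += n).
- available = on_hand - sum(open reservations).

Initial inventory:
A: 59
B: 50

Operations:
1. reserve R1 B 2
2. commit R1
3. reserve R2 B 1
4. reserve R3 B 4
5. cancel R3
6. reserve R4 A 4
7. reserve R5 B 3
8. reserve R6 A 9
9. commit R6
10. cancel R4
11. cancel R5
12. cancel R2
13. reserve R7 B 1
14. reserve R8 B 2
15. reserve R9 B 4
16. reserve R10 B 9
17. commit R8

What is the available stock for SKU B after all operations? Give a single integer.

Answer: 32

Derivation:
Step 1: reserve R1 B 2 -> on_hand[A=59 B=50] avail[A=59 B=48] open={R1}
Step 2: commit R1 -> on_hand[A=59 B=48] avail[A=59 B=48] open={}
Step 3: reserve R2 B 1 -> on_hand[A=59 B=48] avail[A=59 B=47] open={R2}
Step 4: reserve R3 B 4 -> on_hand[A=59 B=48] avail[A=59 B=43] open={R2,R3}
Step 5: cancel R3 -> on_hand[A=59 B=48] avail[A=59 B=47] open={R2}
Step 6: reserve R4 A 4 -> on_hand[A=59 B=48] avail[A=55 B=47] open={R2,R4}
Step 7: reserve R5 B 3 -> on_hand[A=59 B=48] avail[A=55 B=44] open={R2,R4,R5}
Step 8: reserve R6 A 9 -> on_hand[A=59 B=48] avail[A=46 B=44] open={R2,R4,R5,R6}
Step 9: commit R6 -> on_hand[A=50 B=48] avail[A=46 B=44] open={R2,R4,R5}
Step 10: cancel R4 -> on_hand[A=50 B=48] avail[A=50 B=44] open={R2,R5}
Step 11: cancel R5 -> on_hand[A=50 B=48] avail[A=50 B=47] open={R2}
Step 12: cancel R2 -> on_hand[A=50 B=48] avail[A=50 B=48] open={}
Step 13: reserve R7 B 1 -> on_hand[A=50 B=48] avail[A=50 B=47] open={R7}
Step 14: reserve R8 B 2 -> on_hand[A=50 B=48] avail[A=50 B=45] open={R7,R8}
Step 15: reserve R9 B 4 -> on_hand[A=50 B=48] avail[A=50 B=41] open={R7,R8,R9}
Step 16: reserve R10 B 9 -> on_hand[A=50 B=48] avail[A=50 B=32] open={R10,R7,R8,R9}
Step 17: commit R8 -> on_hand[A=50 B=46] avail[A=50 B=32] open={R10,R7,R9}
Final available[B] = 32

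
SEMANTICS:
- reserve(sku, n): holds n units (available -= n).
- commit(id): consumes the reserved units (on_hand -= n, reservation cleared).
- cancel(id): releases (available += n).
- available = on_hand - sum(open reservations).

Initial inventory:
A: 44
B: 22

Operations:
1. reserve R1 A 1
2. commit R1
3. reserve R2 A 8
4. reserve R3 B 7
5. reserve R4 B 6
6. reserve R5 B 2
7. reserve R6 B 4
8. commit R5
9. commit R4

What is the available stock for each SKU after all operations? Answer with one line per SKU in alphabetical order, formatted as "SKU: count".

Step 1: reserve R1 A 1 -> on_hand[A=44 B=22] avail[A=43 B=22] open={R1}
Step 2: commit R1 -> on_hand[A=43 B=22] avail[A=43 B=22] open={}
Step 3: reserve R2 A 8 -> on_hand[A=43 B=22] avail[A=35 B=22] open={R2}
Step 4: reserve R3 B 7 -> on_hand[A=43 B=22] avail[A=35 B=15] open={R2,R3}
Step 5: reserve R4 B 6 -> on_hand[A=43 B=22] avail[A=35 B=9] open={R2,R3,R4}
Step 6: reserve R5 B 2 -> on_hand[A=43 B=22] avail[A=35 B=7] open={R2,R3,R4,R5}
Step 7: reserve R6 B 4 -> on_hand[A=43 B=22] avail[A=35 B=3] open={R2,R3,R4,R5,R6}
Step 8: commit R5 -> on_hand[A=43 B=20] avail[A=35 B=3] open={R2,R3,R4,R6}
Step 9: commit R4 -> on_hand[A=43 B=14] avail[A=35 B=3] open={R2,R3,R6}

Answer: A: 35
B: 3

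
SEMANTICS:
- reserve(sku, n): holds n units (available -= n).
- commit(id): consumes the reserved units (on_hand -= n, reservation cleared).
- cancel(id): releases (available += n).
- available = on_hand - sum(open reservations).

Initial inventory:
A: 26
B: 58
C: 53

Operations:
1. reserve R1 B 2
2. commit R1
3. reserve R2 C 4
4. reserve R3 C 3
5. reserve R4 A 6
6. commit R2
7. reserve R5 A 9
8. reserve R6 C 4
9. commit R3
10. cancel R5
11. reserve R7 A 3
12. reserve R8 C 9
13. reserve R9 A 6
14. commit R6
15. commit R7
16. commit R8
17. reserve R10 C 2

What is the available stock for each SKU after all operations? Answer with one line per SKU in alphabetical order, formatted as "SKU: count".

Answer: A: 11
B: 56
C: 31

Derivation:
Step 1: reserve R1 B 2 -> on_hand[A=26 B=58 C=53] avail[A=26 B=56 C=53] open={R1}
Step 2: commit R1 -> on_hand[A=26 B=56 C=53] avail[A=26 B=56 C=53] open={}
Step 3: reserve R2 C 4 -> on_hand[A=26 B=56 C=53] avail[A=26 B=56 C=49] open={R2}
Step 4: reserve R3 C 3 -> on_hand[A=26 B=56 C=53] avail[A=26 B=56 C=46] open={R2,R3}
Step 5: reserve R4 A 6 -> on_hand[A=26 B=56 C=53] avail[A=20 B=56 C=46] open={R2,R3,R4}
Step 6: commit R2 -> on_hand[A=26 B=56 C=49] avail[A=20 B=56 C=46] open={R3,R4}
Step 7: reserve R5 A 9 -> on_hand[A=26 B=56 C=49] avail[A=11 B=56 C=46] open={R3,R4,R5}
Step 8: reserve R6 C 4 -> on_hand[A=26 B=56 C=49] avail[A=11 B=56 C=42] open={R3,R4,R5,R6}
Step 9: commit R3 -> on_hand[A=26 B=56 C=46] avail[A=11 B=56 C=42] open={R4,R5,R6}
Step 10: cancel R5 -> on_hand[A=26 B=56 C=46] avail[A=20 B=56 C=42] open={R4,R6}
Step 11: reserve R7 A 3 -> on_hand[A=26 B=56 C=46] avail[A=17 B=56 C=42] open={R4,R6,R7}
Step 12: reserve R8 C 9 -> on_hand[A=26 B=56 C=46] avail[A=17 B=56 C=33] open={R4,R6,R7,R8}
Step 13: reserve R9 A 6 -> on_hand[A=26 B=56 C=46] avail[A=11 B=56 C=33] open={R4,R6,R7,R8,R9}
Step 14: commit R6 -> on_hand[A=26 B=56 C=42] avail[A=11 B=56 C=33] open={R4,R7,R8,R9}
Step 15: commit R7 -> on_hand[A=23 B=56 C=42] avail[A=11 B=56 C=33] open={R4,R8,R9}
Step 16: commit R8 -> on_hand[A=23 B=56 C=33] avail[A=11 B=56 C=33] open={R4,R9}
Step 17: reserve R10 C 2 -> on_hand[A=23 B=56 C=33] avail[A=11 B=56 C=31] open={R10,R4,R9}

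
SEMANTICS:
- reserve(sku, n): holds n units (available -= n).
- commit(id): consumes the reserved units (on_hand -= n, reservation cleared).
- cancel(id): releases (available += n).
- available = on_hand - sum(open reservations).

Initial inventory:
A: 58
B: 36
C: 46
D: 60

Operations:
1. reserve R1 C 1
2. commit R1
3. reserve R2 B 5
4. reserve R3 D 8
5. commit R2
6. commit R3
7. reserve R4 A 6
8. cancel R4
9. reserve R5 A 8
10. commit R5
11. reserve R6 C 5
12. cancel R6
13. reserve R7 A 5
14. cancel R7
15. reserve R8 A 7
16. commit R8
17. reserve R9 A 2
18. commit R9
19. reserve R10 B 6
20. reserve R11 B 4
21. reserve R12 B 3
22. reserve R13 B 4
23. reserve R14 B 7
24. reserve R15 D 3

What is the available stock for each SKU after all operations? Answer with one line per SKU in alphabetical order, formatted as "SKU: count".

Answer: A: 41
B: 7
C: 45
D: 49

Derivation:
Step 1: reserve R1 C 1 -> on_hand[A=58 B=36 C=46 D=60] avail[A=58 B=36 C=45 D=60] open={R1}
Step 2: commit R1 -> on_hand[A=58 B=36 C=45 D=60] avail[A=58 B=36 C=45 D=60] open={}
Step 3: reserve R2 B 5 -> on_hand[A=58 B=36 C=45 D=60] avail[A=58 B=31 C=45 D=60] open={R2}
Step 4: reserve R3 D 8 -> on_hand[A=58 B=36 C=45 D=60] avail[A=58 B=31 C=45 D=52] open={R2,R3}
Step 5: commit R2 -> on_hand[A=58 B=31 C=45 D=60] avail[A=58 B=31 C=45 D=52] open={R3}
Step 6: commit R3 -> on_hand[A=58 B=31 C=45 D=52] avail[A=58 B=31 C=45 D=52] open={}
Step 7: reserve R4 A 6 -> on_hand[A=58 B=31 C=45 D=52] avail[A=52 B=31 C=45 D=52] open={R4}
Step 8: cancel R4 -> on_hand[A=58 B=31 C=45 D=52] avail[A=58 B=31 C=45 D=52] open={}
Step 9: reserve R5 A 8 -> on_hand[A=58 B=31 C=45 D=52] avail[A=50 B=31 C=45 D=52] open={R5}
Step 10: commit R5 -> on_hand[A=50 B=31 C=45 D=52] avail[A=50 B=31 C=45 D=52] open={}
Step 11: reserve R6 C 5 -> on_hand[A=50 B=31 C=45 D=52] avail[A=50 B=31 C=40 D=52] open={R6}
Step 12: cancel R6 -> on_hand[A=50 B=31 C=45 D=52] avail[A=50 B=31 C=45 D=52] open={}
Step 13: reserve R7 A 5 -> on_hand[A=50 B=31 C=45 D=52] avail[A=45 B=31 C=45 D=52] open={R7}
Step 14: cancel R7 -> on_hand[A=50 B=31 C=45 D=52] avail[A=50 B=31 C=45 D=52] open={}
Step 15: reserve R8 A 7 -> on_hand[A=50 B=31 C=45 D=52] avail[A=43 B=31 C=45 D=52] open={R8}
Step 16: commit R8 -> on_hand[A=43 B=31 C=45 D=52] avail[A=43 B=31 C=45 D=52] open={}
Step 17: reserve R9 A 2 -> on_hand[A=43 B=31 C=45 D=52] avail[A=41 B=31 C=45 D=52] open={R9}
Step 18: commit R9 -> on_hand[A=41 B=31 C=45 D=52] avail[A=41 B=31 C=45 D=52] open={}
Step 19: reserve R10 B 6 -> on_hand[A=41 B=31 C=45 D=52] avail[A=41 B=25 C=45 D=52] open={R10}
Step 20: reserve R11 B 4 -> on_hand[A=41 B=31 C=45 D=52] avail[A=41 B=21 C=45 D=52] open={R10,R11}
Step 21: reserve R12 B 3 -> on_hand[A=41 B=31 C=45 D=52] avail[A=41 B=18 C=45 D=52] open={R10,R11,R12}
Step 22: reserve R13 B 4 -> on_hand[A=41 B=31 C=45 D=52] avail[A=41 B=14 C=45 D=52] open={R10,R11,R12,R13}
Step 23: reserve R14 B 7 -> on_hand[A=41 B=31 C=45 D=52] avail[A=41 B=7 C=45 D=52] open={R10,R11,R12,R13,R14}
Step 24: reserve R15 D 3 -> on_hand[A=41 B=31 C=45 D=52] avail[A=41 B=7 C=45 D=49] open={R10,R11,R12,R13,R14,R15}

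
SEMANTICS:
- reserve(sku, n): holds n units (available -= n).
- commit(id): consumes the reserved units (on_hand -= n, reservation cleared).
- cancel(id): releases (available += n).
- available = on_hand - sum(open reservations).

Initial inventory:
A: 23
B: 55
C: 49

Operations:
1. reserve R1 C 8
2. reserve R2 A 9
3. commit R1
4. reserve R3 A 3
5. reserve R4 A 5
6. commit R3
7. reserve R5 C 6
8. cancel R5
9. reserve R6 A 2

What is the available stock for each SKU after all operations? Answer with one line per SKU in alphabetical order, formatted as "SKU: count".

Answer: A: 4
B: 55
C: 41

Derivation:
Step 1: reserve R1 C 8 -> on_hand[A=23 B=55 C=49] avail[A=23 B=55 C=41] open={R1}
Step 2: reserve R2 A 9 -> on_hand[A=23 B=55 C=49] avail[A=14 B=55 C=41] open={R1,R2}
Step 3: commit R1 -> on_hand[A=23 B=55 C=41] avail[A=14 B=55 C=41] open={R2}
Step 4: reserve R3 A 3 -> on_hand[A=23 B=55 C=41] avail[A=11 B=55 C=41] open={R2,R3}
Step 5: reserve R4 A 5 -> on_hand[A=23 B=55 C=41] avail[A=6 B=55 C=41] open={R2,R3,R4}
Step 6: commit R3 -> on_hand[A=20 B=55 C=41] avail[A=6 B=55 C=41] open={R2,R4}
Step 7: reserve R5 C 6 -> on_hand[A=20 B=55 C=41] avail[A=6 B=55 C=35] open={R2,R4,R5}
Step 8: cancel R5 -> on_hand[A=20 B=55 C=41] avail[A=6 B=55 C=41] open={R2,R4}
Step 9: reserve R6 A 2 -> on_hand[A=20 B=55 C=41] avail[A=4 B=55 C=41] open={R2,R4,R6}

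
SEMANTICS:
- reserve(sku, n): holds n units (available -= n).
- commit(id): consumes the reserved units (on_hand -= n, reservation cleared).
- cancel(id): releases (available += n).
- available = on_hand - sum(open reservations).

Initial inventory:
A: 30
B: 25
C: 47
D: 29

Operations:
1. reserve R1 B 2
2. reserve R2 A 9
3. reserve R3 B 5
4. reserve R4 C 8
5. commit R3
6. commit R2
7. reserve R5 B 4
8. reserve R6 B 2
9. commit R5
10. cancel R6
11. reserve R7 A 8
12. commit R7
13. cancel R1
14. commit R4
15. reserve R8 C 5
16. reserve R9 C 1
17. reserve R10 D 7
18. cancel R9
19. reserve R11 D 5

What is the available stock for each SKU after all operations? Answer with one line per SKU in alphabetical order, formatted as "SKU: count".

Answer: A: 13
B: 16
C: 34
D: 17

Derivation:
Step 1: reserve R1 B 2 -> on_hand[A=30 B=25 C=47 D=29] avail[A=30 B=23 C=47 D=29] open={R1}
Step 2: reserve R2 A 9 -> on_hand[A=30 B=25 C=47 D=29] avail[A=21 B=23 C=47 D=29] open={R1,R2}
Step 3: reserve R3 B 5 -> on_hand[A=30 B=25 C=47 D=29] avail[A=21 B=18 C=47 D=29] open={R1,R2,R3}
Step 4: reserve R4 C 8 -> on_hand[A=30 B=25 C=47 D=29] avail[A=21 B=18 C=39 D=29] open={R1,R2,R3,R4}
Step 5: commit R3 -> on_hand[A=30 B=20 C=47 D=29] avail[A=21 B=18 C=39 D=29] open={R1,R2,R4}
Step 6: commit R2 -> on_hand[A=21 B=20 C=47 D=29] avail[A=21 B=18 C=39 D=29] open={R1,R4}
Step 7: reserve R5 B 4 -> on_hand[A=21 B=20 C=47 D=29] avail[A=21 B=14 C=39 D=29] open={R1,R4,R5}
Step 8: reserve R6 B 2 -> on_hand[A=21 B=20 C=47 D=29] avail[A=21 B=12 C=39 D=29] open={R1,R4,R5,R6}
Step 9: commit R5 -> on_hand[A=21 B=16 C=47 D=29] avail[A=21 B=12 C=39 D=29] open={R1,R4,R6}
Step 10: cancel R6 -> on_hand[A=21 B=16 C=47 D=29] avail[A=21 B=14 C=39 D=29] open={R1,R4}
Step 11: reserve R7 A 8 -> on_hand[A=21 B=16 C=47 D=29] avail[A=13 B=14 C=39 D=29] open={R1,R4,R7}
Step 12: commit R7 -> on_hand[A=13 B=16 C=47 D=29] avail[A=13 B=14 C=39 D=29] open={R1,R4}
Step 13: cancel R1 -> on_hand[A=13 B=16 C=47 D=29] avail[A=13 B=16 C=39 D=29] open={R4}
Step 14: commit R4 -> on_hand[A=13 B=16 C=39 D=29] avail[A=13 B=16 C=39 D=29] open={}
Step 15: reserve R8 C 5 -> on_hand[A=13 B=16 C=39 D=29] avail[A=13 B=16 C=34 D=29] open={R8}
Step 16: reserve R9 C 1 -> on_hand[A=13 B=16 C=39 D=29] avail[A=13 B=16 C=33 D=29] open={R8,R9}
Step 17: reserve R10 D 7 -> on_hand[A=13 B=16 C=39 D=29] avail[A=13 B=16 C=33 D=22] open={R10,R8,R9}
Step 18: cancel R9 -> on_hand[A=13 B=16 C=39 D=29] avail[A=13 B=16 C=34 D=22] open={R10,R8}
Step 19: reserve R11 D 5 -> on_hand[A=13 B=16 C=39 D=29] avail[A=13 B=16 C=34 D=17] open={R10,R11,R8}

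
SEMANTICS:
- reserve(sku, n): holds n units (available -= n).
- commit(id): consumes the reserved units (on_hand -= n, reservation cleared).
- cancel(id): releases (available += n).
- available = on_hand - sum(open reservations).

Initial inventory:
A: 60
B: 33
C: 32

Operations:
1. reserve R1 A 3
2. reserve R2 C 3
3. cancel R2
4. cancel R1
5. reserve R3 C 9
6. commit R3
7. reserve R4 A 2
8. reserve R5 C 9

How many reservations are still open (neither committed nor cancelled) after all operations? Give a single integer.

Answer: 2

Derivation:
Step 1: reserve R1 A 3 -> on_hand[A=60 B=33 C=32] avail[A=57 B=33 C=32] open={R1}
Step 2: reserve R2 C 3 -> on_hand[A=60 B=33 C=32] avail[A=57 B=33 C=29] open={R1,R2}
Step 3: cancel R2 -> on_hand[A=60 B=33 C=32] avail[A=57 B=33 C=32] open={R1}
Step 4: cancel R1 -> on_hand[A=60 B=33 C=32] avail[A=60 B=33 C=32] open={}
Step 5: reserve R3 C 9 -> on_hand[A=60 B=33 C=32] avail[A=60 B=33 C=23] open={R3}
Step 6: commit R3 -> on_hand[A=60 B=33 C=23] avail[A=60 B=33 C=23] open={}
Step 7: reserve R4 A 2 -> on_hand[A=60 B=33 C=23] avail[A=58 B=33 C=23] open={R4}
Step 8: reserve R5 C 9 -> on_hand[A=60 B=33 C=23] avail[A=58 B=33 C=14] open={R4,R5}
Open reservations: ['R4', 'R5'] -> 2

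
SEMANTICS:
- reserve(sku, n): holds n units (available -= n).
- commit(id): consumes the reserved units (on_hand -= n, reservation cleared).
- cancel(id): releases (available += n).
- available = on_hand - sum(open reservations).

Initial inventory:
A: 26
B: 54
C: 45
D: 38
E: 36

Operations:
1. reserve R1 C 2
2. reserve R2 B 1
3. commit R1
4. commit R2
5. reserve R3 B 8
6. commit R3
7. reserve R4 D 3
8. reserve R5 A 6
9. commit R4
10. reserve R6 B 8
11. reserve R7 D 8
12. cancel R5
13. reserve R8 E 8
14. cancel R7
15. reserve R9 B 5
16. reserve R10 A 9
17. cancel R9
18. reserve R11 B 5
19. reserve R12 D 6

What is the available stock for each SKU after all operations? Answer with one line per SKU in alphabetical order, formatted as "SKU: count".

Answer: A: 17
B: 32
C: 43
D: 29
E: 28

Derivation:
Step 1: reserve R1 C 2 -> on_hand[A=26 B=54 C=45 D=38 E=36] avail[A=26 B=54 C=43 D=38 E=36] open={R1}
Step 2: reserve R2 B 1 -> on_hand[A=26 B=54 C=45 D=38 E=36] avail[A=26 B=53 C=43 D=38 E=36] open={R1,R2}
Step 3: commit R1 -> on_hand[A=26 B=54 C=43 D=38 E=36] avail[A=26 B=53 C=43 D=38 E=36] open={R2}
Step 4: commit R2 -> on_hand[A=26 B=53 C=43 D=38 E=36] avail[A=26 B=53 C=43 D=38 E=36] open={}
Step 5: reserve R3 B 8 -> on_hand[A=26 B=53 C=43 D=38 E=36] avail[A=26 B=45 C=43 D=38 E=36] open={R3}
Step 6: commit R3 -> on_hand[A=26 B=45 C=43 D=38 E=36] avail[A=26 B=45 C=43 D=38 E=36] open={}
Step 7: reserve R4 D 3 -> on_hand[A=26 B=45 C=43 D=38 E=36] avail[A=26 B=45 C=43 D=35 E=36] open={R4}
Step 8: reserve R5 A 6 -> on_hand[A=26 B=45 C=43 D=38 E=36] avail[A=20 B=45 C=43 D=35 E=36] open={R4,R5}
Step 9: commit R4 -> on_hand[A=26 B=45 C=43 D=35 E=36] avail[A=20 B=45 C=43 D=35 E=36] open={R5}
Step 10: reserve R6 B 8 -> on_hand[A=26 B=45 C=43 D=35 E=36] avail[A=20 B=37 C=43 D=35 E=36] open={R5,R6}
Step 11: reserve R7 D 8 -> on_hand[A=26 B=45 C=43 D=35 E=36] avail[A=20 B=37 C=43 D=27 E=36] open={R5,R6,R7}
Step 12: cancel R5 -> on_hand[A=26 B=45 C=43 D=35 E=36] avail[A=26 B=37 C=43 D=27 E=36] open={R6,R7}
Step 13: reserve R8 E 8 -> on_hand[A=26 B=45 C=43 D=35 E=36] avail[A=26 B=37 C=43 D=27 E=28] open={R6,R7,R8}
Step 14: cancel R7 -> on_hand[A=26 B=45 C=43 D=35 E=36] avail[A=26 B=37 C=43 D=35 E=28] open={R6,R8}
Step 15: reserve R9 B 5 -> on_hand[A=26 B=45 C=43 D=35 E=36] avail[A=26 B=32 C=43 D=35 E=28] open={R6,R8,R9}
Step 16: reserve R10 A 9 -> on_hand[A=26 B=45 C=43 D=35 E=36] avail[A=17 B=32 C=43 D=35 E=28] open={R10,R6,R8,R9}
Step 17: cancel R9 -> on_hand[A=26 B=45 C=43 D=35 E=36] avail[A=17 B=37 C=43 D=35 E=28] open={R10,R6,R8}
Step 18: reserve R11 B 5 -> on_hand[A=26 B=45 C=43 D=35 E=36] avail[A=17 B=32 C=43 D=35 E=28] open={R10,R11,R6,R8}
Step 19: reserve R12 D 6 -> on_hand[A=26 B=45 C=43 D=35 E=36] avail[A=17 B=32 C=43 D=29 E=28] open={R10,R11,R12,R6,R8}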